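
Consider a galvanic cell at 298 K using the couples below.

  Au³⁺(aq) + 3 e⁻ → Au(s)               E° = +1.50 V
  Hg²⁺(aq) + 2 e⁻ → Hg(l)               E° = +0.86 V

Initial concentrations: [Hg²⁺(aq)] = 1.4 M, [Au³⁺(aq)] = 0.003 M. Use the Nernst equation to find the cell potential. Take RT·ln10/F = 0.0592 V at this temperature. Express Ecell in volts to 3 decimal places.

The Au³⁺/Au couple has the more positive E°, so it is the cathode; Hg²⁺/Hg is the anode.
E°cell = +1.50 − (+0.86) = +0.64 V, with n = 6 electrons transferred.
For the overall reaction 2 Au³⁺(aq) + 3 Hg(l) → 2 Au(s) + 3 Hg²⁺(aq), Q = [Hg²⁺(aq)]^3 / [Au³⁺(aq)]^2 = 3.05×10^5, giving log Q = 5.484.
E = E° − (0.0592/n)·log Q = +0.64 − (0.0592/6)(5.484) = +0.586 V.

+0.586 V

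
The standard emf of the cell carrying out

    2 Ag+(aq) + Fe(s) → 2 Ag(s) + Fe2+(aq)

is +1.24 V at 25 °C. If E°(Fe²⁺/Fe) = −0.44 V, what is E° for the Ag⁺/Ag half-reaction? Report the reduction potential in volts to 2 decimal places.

+0.80 V

In the reaction as written the Ag⁺/Ag couple is reduced (cathode) and Fe²⁺/Fe is oxidized (anode), so E°cell = E°(Ag⁺/Ag) − E°(Fe²⁺/Fe).
E°(Ag⁺/Ag) = E°cell + E°(anode) = +1.24 + (−0.44) = +0.80 V.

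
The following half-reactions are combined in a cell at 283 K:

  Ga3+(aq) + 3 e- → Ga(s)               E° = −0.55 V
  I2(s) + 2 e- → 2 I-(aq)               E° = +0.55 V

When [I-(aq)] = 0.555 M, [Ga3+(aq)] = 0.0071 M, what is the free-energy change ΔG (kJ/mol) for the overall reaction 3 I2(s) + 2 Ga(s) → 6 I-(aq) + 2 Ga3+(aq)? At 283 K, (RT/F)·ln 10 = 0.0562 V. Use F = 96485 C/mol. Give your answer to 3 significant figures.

With I₂/I⁻ reduced at the cathode, E°cell = +0.55 − (−0.55) = +1.10 V and n = 6.
The reaction quotient is [I-(aq)]^6·[Ga3+(aq)]^2 = 1.47×10^−6; by Nernst, E = +1.10 − (0.0562/6)(−5.832) = +1.1546 V.
Finally ΔG = −nFE = −(6)(96485 C/mol)(+1.1546 V) = −668 kJ/mol.

−668 kJ/mol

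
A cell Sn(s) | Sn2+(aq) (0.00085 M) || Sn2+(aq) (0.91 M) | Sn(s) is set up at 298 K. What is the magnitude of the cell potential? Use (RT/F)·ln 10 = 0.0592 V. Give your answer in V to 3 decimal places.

For a concentration cell E°cell = 0, since both electrodes use the same couple.
The compartment with the higher Sn2+(aq) concentration (0.91 M) acts as the cathode; ions are reduced there and produced at the dilute (0.00085 M) anode.
With n = 2, Ecell = −(0.0592/2)·log([dilute]/[conc]) = −(0.0592/2)·log(0.00085/0.91) = +0.090 V.

0.090 V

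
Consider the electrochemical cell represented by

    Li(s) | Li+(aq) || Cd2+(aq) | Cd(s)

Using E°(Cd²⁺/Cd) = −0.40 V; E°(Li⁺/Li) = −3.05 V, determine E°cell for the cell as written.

By convention the left-hand electrode in cell notation is the anode (oxidation) and the right-hand electrode is the cathode (reduction).
E°cell = E°(right) − E°(left) = −0.40 − (−3.05) = +2.65 V.

+2.65 V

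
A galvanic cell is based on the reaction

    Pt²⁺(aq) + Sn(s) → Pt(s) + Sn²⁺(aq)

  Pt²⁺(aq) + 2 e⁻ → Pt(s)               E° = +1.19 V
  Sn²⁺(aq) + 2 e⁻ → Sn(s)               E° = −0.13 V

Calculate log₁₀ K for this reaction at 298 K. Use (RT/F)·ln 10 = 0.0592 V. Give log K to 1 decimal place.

The Pt²⁺/Pt couple is reduced (cathode); E°cell = +1.19 − (−0.13) = +1.32 V with n = 2.
At equilibrium E = 0, so log K = nE°cell / 0.0592 = (2)(+1.32) / 0.0592 = 44.6.

log K = 44.6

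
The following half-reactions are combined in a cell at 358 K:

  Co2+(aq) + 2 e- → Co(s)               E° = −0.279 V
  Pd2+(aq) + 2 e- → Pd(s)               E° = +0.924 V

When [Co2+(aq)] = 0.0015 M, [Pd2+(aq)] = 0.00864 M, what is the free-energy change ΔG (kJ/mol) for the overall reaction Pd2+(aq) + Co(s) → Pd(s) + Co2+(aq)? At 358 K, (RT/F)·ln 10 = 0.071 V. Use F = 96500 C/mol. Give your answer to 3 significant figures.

−237 kJ/mol

With Pd²⁺/Pd reduced at the cathode, E°cell = +0.924 − (−0.279) = +1.203 V and n = 2.
Q = [Co2+(aq)] / [Pd2+(aq)] = 0.174, so log Q = −0.760 and E = +1.203 − (0.071/2)(−0.760) = +1.2300 V.
Finally ΔG = −nFE = −(2)(96500 C/mol)(+1.2300 V) = −237 kJ/mol.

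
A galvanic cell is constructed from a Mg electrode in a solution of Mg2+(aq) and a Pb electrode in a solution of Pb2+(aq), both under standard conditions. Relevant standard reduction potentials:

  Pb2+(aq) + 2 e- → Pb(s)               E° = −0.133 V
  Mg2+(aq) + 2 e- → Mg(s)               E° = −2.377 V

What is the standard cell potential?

+2.244 V

The Pb²⁺/Pb couple has the higher E°, so Pb ion is reduced (cathode) and Mg is oxidized (anode).
E°cell = E°(cathode) − E°(anode) = −0.133 − (−2.377) = +2.244 V.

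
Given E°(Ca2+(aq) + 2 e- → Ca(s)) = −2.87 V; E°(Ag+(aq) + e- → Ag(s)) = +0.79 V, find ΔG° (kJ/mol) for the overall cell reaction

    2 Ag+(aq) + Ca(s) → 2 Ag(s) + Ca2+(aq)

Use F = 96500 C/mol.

In the reaction as written Ag+(aq) is reduced, so the Ag⁺/Ag couple is the cathode and Ca²⁺/Ca is the anode.
E°cell = +0.79 − (−2.87) = +3.66 V; balancing electrons gives n = 2.
ΔG° = −nFE°cell = −(2)(96500)(+3.66) J/mol = −706 kJ/mol.

−706 kJ/mol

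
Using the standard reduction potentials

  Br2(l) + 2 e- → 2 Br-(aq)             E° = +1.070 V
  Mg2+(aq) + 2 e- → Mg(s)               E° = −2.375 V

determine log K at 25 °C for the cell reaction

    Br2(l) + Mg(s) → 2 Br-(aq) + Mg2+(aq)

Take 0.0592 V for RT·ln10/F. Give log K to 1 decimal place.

log K = 116.4

The Br₂/Br⁻ couple is reduced (cathode); E°cell = +1.070 − (−2.375) = +3.445 V with n = 2.
At equilibrium E = 0, so log K = nE°cell / 0.0592 = (2)(+3.445) / 0.0592 = 116.4.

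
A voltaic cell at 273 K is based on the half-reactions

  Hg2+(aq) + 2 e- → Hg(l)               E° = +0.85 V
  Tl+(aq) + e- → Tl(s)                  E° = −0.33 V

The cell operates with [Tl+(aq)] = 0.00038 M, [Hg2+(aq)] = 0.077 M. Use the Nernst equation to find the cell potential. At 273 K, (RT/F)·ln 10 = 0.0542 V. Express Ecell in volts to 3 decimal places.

Since E°(Hg²⁺/Hg) > E°(Tl⁺/Tl), Hg²⁺/Hg serves as the cathode.
E°cell = E°cat − E°an = +0.85 − (−0.33) = +1.18 V; n = 2.
The balanced reaction is Hg2+(aq) + 2 Tl(s) → Hg(l) + 2 Tl+(aq), so Q = [Tl+(aq)]^2 / [Hg2+(aq)] = 1.88×10^−6 and log Q = −5.727.
Applying E = E° − (RT ln10/nF)·log Q gives +1.18 − (0.0542/2)(−5.727) = +1.335 V.

+1.335 V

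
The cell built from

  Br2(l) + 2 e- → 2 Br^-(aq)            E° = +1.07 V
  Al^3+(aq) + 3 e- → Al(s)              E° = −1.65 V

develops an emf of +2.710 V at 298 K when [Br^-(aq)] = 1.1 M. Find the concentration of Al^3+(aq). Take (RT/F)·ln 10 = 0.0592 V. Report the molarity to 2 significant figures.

2.4 M

The Br₂/Br⁻ couple has the larger reduction potential, so it is the cathode: E°cell = +1.07 − (−1.65) = +2.72 V and n = 6.
Rearranging E = E° − (0.0592/n)·log Q gives log Q = 6(+2.72 − (+2.710))/0.0592 = 1.014.
For 3 Br2(l) + 2 Al(s) → 6 Br^-(aq) + 2 Al^3+(aq), the reaction quotient is Q = [Br^-(aq)]^6·[Al^3+(aq)]^2.
Solving for the unknown gives log [Al^3+(aq)] = 0.383, so [Al^3+(aq)] ≈ 2.4 M.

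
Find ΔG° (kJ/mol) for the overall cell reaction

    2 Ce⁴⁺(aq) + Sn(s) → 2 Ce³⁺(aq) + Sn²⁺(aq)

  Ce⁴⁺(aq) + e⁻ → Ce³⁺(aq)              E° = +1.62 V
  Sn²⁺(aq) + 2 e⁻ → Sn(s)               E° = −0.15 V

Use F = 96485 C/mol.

In the reaction as written Ce⁴⁺(aq) is reduced, so the Ce⁴⁺/Ce³⁺ couple is the cathode and Sn²⁺/Sn is the anode.
E°cell = +1.62 − (−0.15) = +1.77 V; balancing electrons gives n = 2.
ΔG° = −nFE°cell = −(2)(96485)(+1.77) J/mol = −342 kJ/mol.

−342 kJ/mol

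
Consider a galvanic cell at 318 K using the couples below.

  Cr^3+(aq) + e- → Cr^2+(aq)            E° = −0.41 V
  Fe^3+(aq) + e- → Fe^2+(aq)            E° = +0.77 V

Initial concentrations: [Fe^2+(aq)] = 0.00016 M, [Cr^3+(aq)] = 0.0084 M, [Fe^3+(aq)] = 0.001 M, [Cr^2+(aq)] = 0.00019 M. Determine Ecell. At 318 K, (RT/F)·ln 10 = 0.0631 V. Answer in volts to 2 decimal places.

Since E°(Fe³⁺/Fe²⁺) > E°(Cr³⁺/Cr²⁺), Fe³⁺/Fe²⁺ serves as the cathode.
E°cell = +0.77 − (−0.41) = +1.18 V, with n = 1 electron transferred.
Balancing gives Fe^3+(aq) + Cr^2+(aq) → Fe^2+(aq) + Cr^3+(aq); hence Q = ([Fe^2+(aq)]·[Cr^3+(aq)]) / ([Fe^3+(aq)]·[Cr^2+(aq)]) = 7.07 (log Q = 0.850).
Applying E = E° − (RT ln10/nF)·log Q gives +1.18 − (0.0631/1)(0.850) = +1.13 V.

+1.13 V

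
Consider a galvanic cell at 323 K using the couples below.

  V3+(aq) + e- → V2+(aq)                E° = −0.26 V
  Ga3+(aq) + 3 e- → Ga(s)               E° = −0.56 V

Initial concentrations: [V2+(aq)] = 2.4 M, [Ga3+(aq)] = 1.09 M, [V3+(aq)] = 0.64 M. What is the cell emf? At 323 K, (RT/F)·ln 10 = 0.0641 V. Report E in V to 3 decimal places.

+0.262 V

The V³⁺/V²⁺ couple has the more positive E°, so it is the cathode; Ga³⁺/Ga is the anode.
E°cell = −0.26 − (−0.56) = +0.30 V, with n = 3 electrons transferred.
For the overall reaction 3 V3+(aq) + Ga(s) → 3 V2+(aq) + Ga3+(aq), Q = ([V2+(aq)]^3·[Ga3+(aq)]) / [V3+(aq)]^3 = 57.5, giving log Q = 1.760.
Applying E = E° − (RT ln10/nF)·log Q gives +0.30 − (0.0641/3)(1.760) = +0.262 V.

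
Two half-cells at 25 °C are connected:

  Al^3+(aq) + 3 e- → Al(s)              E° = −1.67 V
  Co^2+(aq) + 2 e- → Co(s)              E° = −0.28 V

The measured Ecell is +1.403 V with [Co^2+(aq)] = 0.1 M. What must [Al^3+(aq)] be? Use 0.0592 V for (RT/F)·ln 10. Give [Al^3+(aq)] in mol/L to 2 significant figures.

0.0069 M

Co²⁺/Co is the cathode (higher E°); E°cell = −0.28 − (−1.67) = +1.39 V with n = 6.
Rearranging E = E° − (0.0592/n)·log Q gives log Q = 6(+1.39 − (+1.403))/0.0592 = −1.318.
Balancing electrons gives 3 Co^2+(aq) + 2 Al(s) → 3 Co(s) + 2 Al^3+(aq); thus Q = [Al^3+(aq)]^2 / [Co^2+(aq)]^3.
Solving for the unknown gives log [Al^3+(aq)] = −2.159, so [Al^3+(aq)] ≈ 0.0069 M.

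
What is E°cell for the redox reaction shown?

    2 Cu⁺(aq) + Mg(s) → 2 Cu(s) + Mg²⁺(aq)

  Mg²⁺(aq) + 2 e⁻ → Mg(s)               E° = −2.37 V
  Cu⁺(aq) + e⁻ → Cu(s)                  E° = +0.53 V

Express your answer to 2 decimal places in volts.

Cu⁺(aq) gains electrons, so the Cu⁺/Cu couple is the cathode; the Mg²⁺/Mg couple is the anode.
E°cell = E°(cathode) − E°(anode) = +0.53 − (−2.37) = +2.90 V.

+2.90 V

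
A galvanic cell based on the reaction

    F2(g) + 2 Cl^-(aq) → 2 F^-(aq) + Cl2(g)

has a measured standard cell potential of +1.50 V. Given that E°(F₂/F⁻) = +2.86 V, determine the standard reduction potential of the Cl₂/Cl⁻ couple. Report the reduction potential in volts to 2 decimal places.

In the reaction as written the F₂/F⁻ couple is reduced (cathode) and Cl₂/Cl⁻ is oxidized (anode), so E°cell = E°(F₂/F⁻) − E°(Cl₂/Cl⁻).
E°(Cl₂/Cl⁻) = E°(cathode) − E°cell = +2.86 − (+1.50) = +1.36 V.

+1.36 V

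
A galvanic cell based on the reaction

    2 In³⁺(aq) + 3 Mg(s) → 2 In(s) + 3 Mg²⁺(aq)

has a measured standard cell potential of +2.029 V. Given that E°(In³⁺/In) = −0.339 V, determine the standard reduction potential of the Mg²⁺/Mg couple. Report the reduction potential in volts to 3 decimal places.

−2.368 V

In the reaction as written the In³⁺/In couple is reduced (cathode) and Mg²⁺/Mg is oxidized (anode), so E°cell = E°(In³⁺/In) − E°(Mg²⁺/Mg).
E°(Mg²⁺/Mg) = E°(cathode) − E°cell = −0.339 − (+2.029) = −2.368 V.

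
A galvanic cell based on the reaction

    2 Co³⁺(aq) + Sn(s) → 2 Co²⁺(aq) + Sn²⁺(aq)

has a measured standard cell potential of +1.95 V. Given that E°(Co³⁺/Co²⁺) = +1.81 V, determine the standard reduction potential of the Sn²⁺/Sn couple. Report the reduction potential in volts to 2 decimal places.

−0.14 V

In the reaction as written the Co³⁺/Co²⁺ couple is reduced (cathode) and Sn²⁺/Sn is oxidized (anode), so E°cell = E°(Co³⁺/Co²⁺) − E°(Sn²⁺/Sn).
E°(Sn²⁺/Sn) = E°(cathode) − E°cell = +1.81 − (+1.95) = −0.14 V.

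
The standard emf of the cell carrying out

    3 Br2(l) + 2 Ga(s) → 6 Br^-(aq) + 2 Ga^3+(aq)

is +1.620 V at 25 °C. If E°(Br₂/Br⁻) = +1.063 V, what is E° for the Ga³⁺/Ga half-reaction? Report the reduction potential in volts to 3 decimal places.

In the reaction as written the Br₂/Br⁻ couple is reduced (cathode) and Ga³⁺/Ga is oxidized (anode), so E°cell = E°(Br₂/Br⁻) − E°(Ga³⁺/Ga).
E°(Ga³⁺/Ga) = E°(cathode) − E°cell = +1.063 − (+1.620) = −0.557 V.

−0.557 V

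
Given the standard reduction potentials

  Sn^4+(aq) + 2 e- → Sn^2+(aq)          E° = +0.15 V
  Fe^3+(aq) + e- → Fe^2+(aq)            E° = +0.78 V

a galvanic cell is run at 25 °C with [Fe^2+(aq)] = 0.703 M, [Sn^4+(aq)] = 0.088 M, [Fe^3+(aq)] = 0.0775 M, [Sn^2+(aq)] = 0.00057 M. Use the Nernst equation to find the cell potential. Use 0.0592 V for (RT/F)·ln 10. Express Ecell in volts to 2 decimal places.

Fe³⁺/Fe²⁺ is reduced (cathode, E° = +0.78 V) and Sn⁴⁺/Sn²⁺ is oxidized (anode).
The standard potential is +0.78 − (+0.15) = +0.63 V and the balanced reaction transfers n = 2 electrons.
Balancing gives 2 Fe^3+(aq) + Sn^2+(aq) → 2 Fe^2+(aq) + Sn^4+(aq); hence Q = ([Fe^2+(aq)]^2·[Sn^4+(aq)]) / ([Fe^3+(aq)]^2·[Sn^2+(aq)]) = 1.27×10^4 (log Q = 4.104).
Applying E = E° − (RT ln10/nF)·log Q gives +0.63 − (0.0592/2)(4.104) = +0.51 V.

+0.51 V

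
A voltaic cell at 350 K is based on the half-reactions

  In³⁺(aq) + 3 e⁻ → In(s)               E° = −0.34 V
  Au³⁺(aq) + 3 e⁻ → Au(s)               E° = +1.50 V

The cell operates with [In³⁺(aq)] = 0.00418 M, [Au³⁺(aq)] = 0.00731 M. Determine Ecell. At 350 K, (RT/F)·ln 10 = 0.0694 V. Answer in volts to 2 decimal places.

+1.85 V

Au³⁺/Au is reduced (cathode, E° = +1.50 V) and In³⁺/In is oxidized (anode).
The standard potential is +1.50 − (−0.34) = +1.84 V and the balanced reaction transfers n = 3 electrons.
For the overall reaction Au³⁺(aq) + In(s) → Au(s) + In³⁺(aq), Q = [In³⁺(aq)] / [Au³⁺(aq)] = 0.572, giving log Q = −0.243.
By the Nernst equation, E = +1.84 − (0.0694/3)·(−0.243) = +1.85 V.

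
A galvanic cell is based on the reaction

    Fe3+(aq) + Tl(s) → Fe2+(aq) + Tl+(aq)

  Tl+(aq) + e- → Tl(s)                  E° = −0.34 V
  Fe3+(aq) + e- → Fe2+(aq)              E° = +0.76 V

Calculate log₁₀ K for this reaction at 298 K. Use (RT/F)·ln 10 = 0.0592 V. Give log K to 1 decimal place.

The Fe³⁺/Fe²⁺ couple is reduced (cathode); E°cell = +0.76 − (−0.34) = +1.10 V with n = 1.
At equilibrium E = 0, so log K = nE°cell / 0.0592 = (1)(+1.10) / 0.0592 = 18.6.

log K = 18.6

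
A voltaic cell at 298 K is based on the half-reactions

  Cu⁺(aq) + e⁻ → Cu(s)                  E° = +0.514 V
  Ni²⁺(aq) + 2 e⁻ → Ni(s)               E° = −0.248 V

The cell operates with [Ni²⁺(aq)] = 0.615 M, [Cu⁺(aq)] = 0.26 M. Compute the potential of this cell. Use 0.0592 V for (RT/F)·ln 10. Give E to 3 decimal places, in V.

Since E°(Cu⁺/Cu) > E°(Ni²⁺/Ni), Cu⁺/Cu serves as the cathode.
E°cell = E°cat − E°an = +0.514 − (−0.248) = +0.762 V; n = 2.
The balanced reaction is 2 Cu⁺(aq) + Ni(s) → 2 Cu(s) + Ni²⁺(aq), so Q = [Ni²⁺(aq)] / [Cu⁺(aq)]^2 = 9.1 and log Q = 0.959.
By the Nernst equation, E = +0.762 − (0.0592/2)·(0.959) = +0.734 V.

+0.734 V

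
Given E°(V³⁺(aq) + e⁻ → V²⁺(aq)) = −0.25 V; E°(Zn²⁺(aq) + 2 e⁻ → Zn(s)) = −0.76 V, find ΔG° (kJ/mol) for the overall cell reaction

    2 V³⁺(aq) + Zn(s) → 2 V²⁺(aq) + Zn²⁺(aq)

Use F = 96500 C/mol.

−98.4 kJ/mol

In the reaction as written V³⁺(aq) is reduced, so the V³⁺/V²⁺ couple is the cathode and Zn²⁺/Zn is the anode.
E°cell = −0.25 − (−0.76) = +0.51 V; balancing electrons gives n = 2.
ΔG° = −nFE°cell = −(2)(96500)(+0.51) J/mol = −98.4 kJ/mol.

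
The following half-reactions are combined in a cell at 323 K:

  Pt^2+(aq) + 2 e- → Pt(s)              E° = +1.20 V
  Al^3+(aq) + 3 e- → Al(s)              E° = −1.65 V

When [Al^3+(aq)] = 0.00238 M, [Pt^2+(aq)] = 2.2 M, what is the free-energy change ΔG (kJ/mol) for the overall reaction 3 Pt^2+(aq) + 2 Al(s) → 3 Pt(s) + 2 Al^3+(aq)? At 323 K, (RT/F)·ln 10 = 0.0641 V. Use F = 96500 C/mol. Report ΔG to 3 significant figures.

−1690 kJ/mol

The standard cell potential is +1.20 − (−1.65) = +2.85 V, with n = 6 electrons in the balanced equation.
Q = [Al^3+(aq)]^2 / [Pt^2+(aq)]^3 = 5.32×10^−7, so log Q = −6.274 and E = +2.85 − (0.0641/6)(−6.274) = +2.9170 V.
Then ΔG = −nFE = −6 × 96500 × +2.9170 J/mol = −1690 kJ/mol.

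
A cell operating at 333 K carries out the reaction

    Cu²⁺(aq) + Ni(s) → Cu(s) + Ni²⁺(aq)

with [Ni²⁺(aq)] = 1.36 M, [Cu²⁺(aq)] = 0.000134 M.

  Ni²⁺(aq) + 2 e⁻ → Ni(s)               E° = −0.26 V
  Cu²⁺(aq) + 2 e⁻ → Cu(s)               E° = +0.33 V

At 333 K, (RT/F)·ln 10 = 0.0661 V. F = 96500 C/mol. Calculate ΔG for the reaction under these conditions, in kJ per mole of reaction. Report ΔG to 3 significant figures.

E°cell = +0.33 − (−0.26) = +0.59 V; the balanced reaction transfers n = 2 electrons.
The reaction quotient is [Ni²⁺(aq)] / [Cu²⁺(aq)] = 1.01×10^4; by Nernst, E = +0.59 − (0.0661/2)(4.006) = +0.4576 V.
Then ΔG = −nFE = −2 × 96500 × +0.4576 J/mol = −88.3 kJ/mol.

−88.3 kJ/mol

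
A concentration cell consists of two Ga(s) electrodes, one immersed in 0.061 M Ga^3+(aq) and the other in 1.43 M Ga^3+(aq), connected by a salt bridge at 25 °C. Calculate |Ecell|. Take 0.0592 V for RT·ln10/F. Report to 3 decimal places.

0.027 V

For a concentration cell E°cell = 0, since both electrodes use the same couple.
The compartment with the higher Ga^3+(aq) concentration (1.43 M) acts as the cathode; ions are reduced there and produced at the dilute (0.061 M) anode.
With n = 3, Ecell = −(0.0592/3)·log([dilute]/[conc]) = −(0.0592/3)·log(0.061/1.43) = +0.027 V.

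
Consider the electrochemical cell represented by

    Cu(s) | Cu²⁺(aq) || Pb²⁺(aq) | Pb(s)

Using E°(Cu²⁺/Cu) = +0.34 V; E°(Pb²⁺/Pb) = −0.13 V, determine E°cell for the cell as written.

By convention the left-hand electrode in cell notation is the anode (oxidation) and the right-hand electrode is the cathode (reduction).
E°cell = E°(right) − E°(left) = −0.13 − (+0.34) = −0.47 V.
The negative sign shows that, as written, the cell would require an external voltage to drive the reaction.

−0.47 V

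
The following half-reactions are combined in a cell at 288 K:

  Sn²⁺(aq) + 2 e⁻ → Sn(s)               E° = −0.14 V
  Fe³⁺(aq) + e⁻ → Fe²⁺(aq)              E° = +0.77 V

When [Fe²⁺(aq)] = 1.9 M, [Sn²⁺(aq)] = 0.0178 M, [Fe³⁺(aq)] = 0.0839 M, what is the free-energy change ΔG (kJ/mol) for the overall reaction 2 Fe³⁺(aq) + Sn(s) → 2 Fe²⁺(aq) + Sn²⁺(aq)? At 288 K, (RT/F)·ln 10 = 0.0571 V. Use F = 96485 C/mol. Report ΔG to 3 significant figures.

With Fe³⁺/Fe²⁺ reduced at the cathode, E°cell = +0.77 − (−0.14) = +0.91 V and n = 2.
Here Q = ([Fe²⁺(aq)]^2·[Sn²⁺(aq)]) / [Fe³⁺(aq)]^2 = 9.13 (log Q = 0.960), giving E = +0.91 − (0.0571/2)·(0.960) = +0.8826 V.
Finally ΔG = −nFE = −(2)(96485 C/mol)(+0.8826 V) = −170 kJ/mol.

−170 kJ/mol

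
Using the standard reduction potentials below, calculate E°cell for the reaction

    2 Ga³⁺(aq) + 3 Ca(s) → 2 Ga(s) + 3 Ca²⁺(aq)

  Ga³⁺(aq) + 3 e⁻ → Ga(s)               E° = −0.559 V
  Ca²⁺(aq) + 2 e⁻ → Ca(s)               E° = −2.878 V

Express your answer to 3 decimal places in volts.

+2.319 V

Ga³⁺(aq) gains electrons, so the Ga³⁺/Ga couple is the cathode; the Ca²⁺/Ca couple is the anode.
E°cell = E°(cathode) − E°(anode) = −0.559 − (−2.878) = +2.319 V.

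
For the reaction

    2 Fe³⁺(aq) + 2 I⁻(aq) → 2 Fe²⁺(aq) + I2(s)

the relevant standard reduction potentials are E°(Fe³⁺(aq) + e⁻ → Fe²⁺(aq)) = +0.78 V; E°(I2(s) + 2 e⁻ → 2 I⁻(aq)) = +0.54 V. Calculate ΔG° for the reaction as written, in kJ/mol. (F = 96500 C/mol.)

In the reaction as written Fe³⁺(aq) is reduced, so the Fe³⁺/Fe²⁺ couple is the cathode and I₂/I⁻ is the anode.
E°cell = +0.78 − (+0.54) = +0.24 V; balancing electrons gives n = 2.
ΔG° = −nFE°cell = −(2)(96500)(+0.24) J/mol = −46.3 kJ/mol.

−46.3 kJ/mol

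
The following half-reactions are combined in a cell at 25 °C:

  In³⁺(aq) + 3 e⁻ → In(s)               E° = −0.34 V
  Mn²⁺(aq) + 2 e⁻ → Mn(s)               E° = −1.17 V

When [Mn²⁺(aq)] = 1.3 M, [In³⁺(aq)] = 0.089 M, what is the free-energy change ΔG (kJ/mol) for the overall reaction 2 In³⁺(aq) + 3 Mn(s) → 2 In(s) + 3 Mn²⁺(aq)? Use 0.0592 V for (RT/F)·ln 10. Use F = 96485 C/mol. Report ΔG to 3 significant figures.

The standard cell potential is −0.34 − (−1.17) = +0.83 V, with n = 6 electrons in the balanced equation.
Here Q = [Mn²⁺(aq)]^3 / [In³⁺(aq)]^2 = 277 (log Q = 2.443), giving E = +0.83 − (0.0592/6)·(2.443) = +0.8059 V.
Finally ΔG = −nFE = −(6)(96485 C/mol)(+0.8059 V) = −467 kJ/mol.

−467 kJ/mol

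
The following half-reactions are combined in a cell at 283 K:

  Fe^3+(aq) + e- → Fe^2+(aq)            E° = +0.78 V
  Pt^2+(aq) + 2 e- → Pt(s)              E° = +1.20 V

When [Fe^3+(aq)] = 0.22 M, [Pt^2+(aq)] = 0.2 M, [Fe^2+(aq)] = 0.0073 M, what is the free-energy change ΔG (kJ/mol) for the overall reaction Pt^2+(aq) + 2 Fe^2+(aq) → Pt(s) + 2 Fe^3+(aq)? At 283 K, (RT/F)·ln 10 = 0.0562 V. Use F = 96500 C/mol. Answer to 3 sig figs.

−61.2 kJ/mol

With Pt²⁺/Pt reduced at the cathode, E°cell = +1.20 − (+0.78) = +0.42 V and n = 2.
The reaction quotient is [Fe^3+(aq)]^2 / ([Pt^2+(aq)]·[Fe^2+(aq)]^2) = 4.54×10^3; by Nernst, E = +0.42 − (0.0562/2)(3.657) = +0.3172 V.
Finally ΔG = −nFE = −(2)(96500 C/mol)(+0.3172 V) = −61.2 kJ/mol.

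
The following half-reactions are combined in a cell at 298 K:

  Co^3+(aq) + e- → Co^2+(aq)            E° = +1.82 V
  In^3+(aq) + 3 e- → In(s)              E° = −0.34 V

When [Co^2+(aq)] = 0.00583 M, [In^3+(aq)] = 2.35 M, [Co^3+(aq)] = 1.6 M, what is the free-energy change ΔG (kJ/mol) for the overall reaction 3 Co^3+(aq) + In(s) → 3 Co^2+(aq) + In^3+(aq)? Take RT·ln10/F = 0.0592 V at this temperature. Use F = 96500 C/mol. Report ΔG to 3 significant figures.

With Co³⁺/Co²⁺ reduced at the cathode, E°cell = +1.82 − (−0.34) = +2.16 V and n = 3.
The reaction quotient is ([Co^2+(aq)]^3·[In^3+(aq)]) / [Co^3+(aq)]^3 = 1.14×10^−7; by Nernst, E = +2.16 − (0.0592/3)(−6.944) = +2.2970 V.
ΔG = −nFE = −(3)(96500)(+2.2970) J/mol = −665 kJ/mol.

−665 kJ/mol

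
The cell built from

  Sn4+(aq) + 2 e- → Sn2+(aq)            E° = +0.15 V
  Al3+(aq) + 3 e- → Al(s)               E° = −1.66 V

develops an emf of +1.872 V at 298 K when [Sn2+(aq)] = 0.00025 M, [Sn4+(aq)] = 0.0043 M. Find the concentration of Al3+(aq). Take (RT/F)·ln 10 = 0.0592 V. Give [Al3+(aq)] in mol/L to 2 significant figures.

0.051 M

The Sn⁴⁺/Sn²⁺ couple has the larger reduction potential, so it is the cathode: E°cell = +0.15 − (−1.66) = +1.81 V and n = 6.
Since E = E° − (0.0592/n)·log Q, log Q = n(E° − E)/0.0592 = −6.284.
For 3 Sn4+(aq) + 2 Al(s) → 3 Sn2+(aq) + 2 Al3+(aq), the reaction quotient is Q = ([Sn2+(aq)]^3·[Al3+(aq)]^2) / [Sn4+(aq)]^3.
Isolating [Al3+(aq)] in Q = 10^{−6.284} yields log [Al3+(aq)] = −1.289, i.e. 0.051 M.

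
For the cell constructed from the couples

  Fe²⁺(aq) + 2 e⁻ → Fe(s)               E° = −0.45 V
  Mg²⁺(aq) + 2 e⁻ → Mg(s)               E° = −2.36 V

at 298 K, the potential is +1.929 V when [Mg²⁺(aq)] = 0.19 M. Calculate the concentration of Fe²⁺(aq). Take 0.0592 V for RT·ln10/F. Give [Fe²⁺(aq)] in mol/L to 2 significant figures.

0.83 M

Fe²⁺/Fe is the cathode (higher E°); E°cell = −0.45 − (−2.36) = +1.91 V with n = 2.
Since E = E° − (0.0592/n)·log Q, log Q = n(E° − E)/0.0592 = −0.642.
For Fe²⁺(aq) + Mg(s) → Fe(s) + Mg²⁺(aq), the reaction quotient is Q = [Mg²⁺(aq)] / [Fe²⁺(aq)].
Substituting the known concentrations and solving, log [Fe²⁺(aq)] = −0.079 and [Fe²⁺(aq)] = 0.83 M.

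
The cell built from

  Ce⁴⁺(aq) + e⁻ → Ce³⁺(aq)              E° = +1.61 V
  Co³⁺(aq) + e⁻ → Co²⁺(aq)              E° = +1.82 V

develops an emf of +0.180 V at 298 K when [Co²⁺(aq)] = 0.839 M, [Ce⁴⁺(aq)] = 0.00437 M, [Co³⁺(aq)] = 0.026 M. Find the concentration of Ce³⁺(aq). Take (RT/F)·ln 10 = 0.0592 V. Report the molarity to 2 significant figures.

The Co³⁺/Co²⁺ couple has the larger reduction potential, so it is the cathode: E°cell = +1.82 − (+1.61) = +0.21 V and n = 1.
Since E = E° − (0.0592/n)·log Q, log Q = n(E° − E)/0.0592 = 0.507.
For Co³⁺(aq) + Ce³⁺(aq) → Co²⁺(aq) + Ce⁴⁺(aq), the reaction quotient is Q = ([Co²⁺(aq)]·[Ce⁴⁺(aq)]) / ([Co³⁺(aq)]·[Ce³⁺(aq)]).
Substituting the known concentrations and solving, log [Ce³⁺(aq)] = −1.358 and [Ce³⁺(aq)] = 0.044 M.

0.044 M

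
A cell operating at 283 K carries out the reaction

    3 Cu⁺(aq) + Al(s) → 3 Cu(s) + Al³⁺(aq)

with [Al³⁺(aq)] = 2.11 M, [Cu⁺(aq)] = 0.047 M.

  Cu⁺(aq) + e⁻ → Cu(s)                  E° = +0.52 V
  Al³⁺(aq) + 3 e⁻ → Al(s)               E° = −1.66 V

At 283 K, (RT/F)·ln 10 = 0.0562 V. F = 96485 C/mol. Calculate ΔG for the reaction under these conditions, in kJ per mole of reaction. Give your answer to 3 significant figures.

−608 kJ/mol

The standard cell potential is +0.52 − (−1.66) = +2.18 V, with n = 3 electrons in the balanced equation.
The reaction quotient is [Al³⁺(aq)] / [Cu⁺(aq)]^3 = 2.03×10^4; by Nernst, E = +2.18 − (0.0562/3)(4.308) = +2.0993 V.
Then ΔG = −nFE = −3 × 96485 × +2.0993 J/mol = −608 kJ/mol.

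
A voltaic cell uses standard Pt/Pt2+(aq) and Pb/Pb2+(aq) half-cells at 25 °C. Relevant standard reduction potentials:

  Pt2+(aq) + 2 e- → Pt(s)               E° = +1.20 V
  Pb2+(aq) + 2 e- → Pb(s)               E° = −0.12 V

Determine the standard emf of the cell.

Of the two couples in this cell, the one with the more positive reduction potential is reduced at the cathode: here that is Pt²⁺/Pt (+1.20 V); Pb²⁺/Pb (−0.12 V) is the anode.
E°cell = E°(cathode) − E°(anode) = +1.20 − (−0.12) = +1.32 V.

+1.32 V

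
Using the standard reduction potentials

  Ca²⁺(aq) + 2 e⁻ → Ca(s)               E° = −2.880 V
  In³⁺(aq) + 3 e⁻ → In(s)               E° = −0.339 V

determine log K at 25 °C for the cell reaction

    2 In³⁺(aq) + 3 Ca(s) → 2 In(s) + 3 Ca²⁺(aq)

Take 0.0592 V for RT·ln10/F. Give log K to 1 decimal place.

The In³⁺/In couple is reduced (cathode); E°cell = −0.339 − (−2.880) = +2.541 V with n = 6.
At equilibrium E = 0, so log K = nE°cell / 0.0592 = (6)(+2.541) / 0.0592 = 257.5.

log K = 257.5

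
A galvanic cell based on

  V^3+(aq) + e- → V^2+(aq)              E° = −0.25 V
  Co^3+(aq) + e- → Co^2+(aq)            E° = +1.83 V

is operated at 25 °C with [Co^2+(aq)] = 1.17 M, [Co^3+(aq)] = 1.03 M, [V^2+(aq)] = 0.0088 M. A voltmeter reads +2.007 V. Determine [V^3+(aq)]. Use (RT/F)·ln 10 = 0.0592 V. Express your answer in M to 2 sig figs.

Co³⁺/Co²⁺ is the cathode (higher E°); E°cell = +1.83 − (−0.25) = +2.08 V with n = 1.
Since E = E° − (0.0592/n)·log Q, log Q = n(E° − E)/0.0592 = 1.233.
The balanced reaction is Co^3+(aq) + V^2+(aq) → Co^2+(aq) + V^3+(aq), so Q = ([Co^2+(aq)]·[V^3+(aq)]) / ([Co^3+(aq)]·[V^2+(aq)]).
Substituting the known concentrations and solving, log [V^3+(aq)] = −0.878 and [V^3+(aq)] = 0.13 M.

0.13 M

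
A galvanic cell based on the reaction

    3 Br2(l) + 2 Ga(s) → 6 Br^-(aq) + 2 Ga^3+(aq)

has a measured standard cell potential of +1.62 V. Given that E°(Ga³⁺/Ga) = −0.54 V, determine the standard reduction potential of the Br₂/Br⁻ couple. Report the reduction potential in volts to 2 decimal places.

+1.08 V

In the reaction as written the Br₂/Br⁻ couple is reduced (cathode) and Ga³⁺/Ga is oxidized (anode), so E°cell = E°(Br₂/Br⁻) − E°(Ga³⁺/Ga).
E°(Br₂/Br⁻) = E°cell + E°(anode) = +1.62 + (−0.54) = +1.08 V.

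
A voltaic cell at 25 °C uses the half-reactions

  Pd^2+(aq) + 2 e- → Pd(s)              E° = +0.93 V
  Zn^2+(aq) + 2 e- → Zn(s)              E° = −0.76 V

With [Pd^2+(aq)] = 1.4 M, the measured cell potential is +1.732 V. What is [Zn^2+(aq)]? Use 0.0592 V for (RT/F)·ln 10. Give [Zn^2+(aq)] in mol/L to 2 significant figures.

The Pd²⁺/Pd couple has the larger reduction potential, so it is the cathode: E°cell = +0.93 − (−0.76) = +1.69 V and n = 2.
From the Nernst equation, log Q = n(E° − E)/0.0592 = 2·(+1.69 − (+1.732))/0.0592 = −1.419.
For Pd^2+(aq) + Zn(s) → Pd(s) + Zn^2+(aq), the reaction quotient is Q = [Zn^2+(aq)] / [Pd^2+(aq)].
Solving for the unknown gives log [Zn^2+(aq)] = −1.273, so [Zn^2+(aq)] ≈ 0.053 M.

0.053 M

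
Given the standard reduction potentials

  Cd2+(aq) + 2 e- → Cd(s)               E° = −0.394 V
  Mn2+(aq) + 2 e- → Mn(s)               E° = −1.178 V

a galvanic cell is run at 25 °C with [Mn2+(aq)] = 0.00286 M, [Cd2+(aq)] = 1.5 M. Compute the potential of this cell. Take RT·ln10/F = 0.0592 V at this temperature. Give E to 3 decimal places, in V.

+0.865 V

The Cd²⁺/Cd couple has the more positive E°, so it is the cathode; Mn²⁺/Mn is the anode.
E°cell = −0.394 − (−1.178) = +0.784 V, with n = 2 electrons transferred.
The balanced reaction is Cd2+(aq) + Mn(s) → Cd(s) + Mn2+(aq), so Q = [Mn2+(aq)] / [Cd2+(aq)] = 0.00191 and log Q = −2.720.
E = E° − (0.0592/n)·log Q = +0.784 − (0.0592/2)(−2.720) = +0.865 V.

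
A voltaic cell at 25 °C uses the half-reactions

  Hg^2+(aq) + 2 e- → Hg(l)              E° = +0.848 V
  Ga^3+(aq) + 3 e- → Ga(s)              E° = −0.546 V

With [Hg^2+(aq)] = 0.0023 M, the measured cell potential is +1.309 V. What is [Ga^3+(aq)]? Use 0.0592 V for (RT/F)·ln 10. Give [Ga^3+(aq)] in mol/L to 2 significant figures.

The Hg²⁺/Hg couple has the larger reduction potential, so it is the cathode: E°cell = +0.848 − (−0.546) = +1.394 V and n = 6.
From the Nernst equation, log Q = n(E° − E)/0.0592 = 6·(+1.394 − (+1.309))/0.0592 = 8.615.
The balanced reaction is 3 Hg^2+(aq) + 2 Ga(s) → 3 Hg(l) + 2 Ga^3+(aq), so Q = [Ga^3+(aq)]^2 / [Hg^2+(aq)]^3.
Substituting the known concentrations and solving, log [Ga^3+(aq)] = 0.350 and [Ga^3+(aq)] = 2.2 M.

2.2 M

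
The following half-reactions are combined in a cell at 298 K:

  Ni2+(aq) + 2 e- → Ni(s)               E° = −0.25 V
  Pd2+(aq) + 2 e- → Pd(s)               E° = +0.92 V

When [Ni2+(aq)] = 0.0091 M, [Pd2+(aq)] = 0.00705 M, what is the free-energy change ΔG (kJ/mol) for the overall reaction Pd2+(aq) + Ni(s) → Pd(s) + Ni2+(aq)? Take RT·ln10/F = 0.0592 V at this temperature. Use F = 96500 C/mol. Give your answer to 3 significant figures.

The standard cell potential is +0.92 − (−0.25) = +1.17 V, with n = 2 electrons in the balanced equation.
Q = [Ni2+(aq)] / [Pd2+(aq)] = 1.29, so log Q = 0.111 and E = +1.17 − (0.0592/2)(0.111) = +1.1667 V.
ΔG = −nFE = −(2)(96500)(+1.1667) J/mol = −225 kJ/mol.

−225 kJ/mol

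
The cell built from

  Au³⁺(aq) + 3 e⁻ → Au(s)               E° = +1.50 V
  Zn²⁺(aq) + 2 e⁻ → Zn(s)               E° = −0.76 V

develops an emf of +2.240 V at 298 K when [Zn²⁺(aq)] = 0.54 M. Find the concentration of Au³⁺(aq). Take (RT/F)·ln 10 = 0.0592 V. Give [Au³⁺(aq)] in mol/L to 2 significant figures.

Au³⁺/Au is the cathode (higher E°); E°cell = +1.50 − (−0.76) = +2.26 V with n = 6.
From the Nernst equation, log Q = n(E° − E)/0.0592 = 6·(+2.26 − (+2.240))/0.0592 = 2.027.
Balancing electrons gives 2 Au³⁺(aq) + 3 Zn(s) → 2 Au(s) + 3 Zn²⁺(aq); thus Q = [Zn²⁺(aq)]^3 / [Au³⁺(aq)]^2.
Substituting the known concentrations and solving, log [Au³⁺(aq)] = −1.415 and [Au³⁺(aq)] = 0.038 M.

0.038 M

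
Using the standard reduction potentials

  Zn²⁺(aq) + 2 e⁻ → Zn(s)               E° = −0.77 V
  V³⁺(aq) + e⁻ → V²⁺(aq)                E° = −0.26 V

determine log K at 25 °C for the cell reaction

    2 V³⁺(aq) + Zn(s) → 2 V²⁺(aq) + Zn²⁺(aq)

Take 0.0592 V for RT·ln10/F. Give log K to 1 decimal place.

log K = 17.2

The V³⁺/V²⁺ couple is reduced (cathode); E°cell = −0.26 − (−0.77) = +0.51 V with n = 2.
At equilibrium E = 0, so log K = nE°cell / 0.0592 = (2)(+0.51) / 0.0592 = 17.2.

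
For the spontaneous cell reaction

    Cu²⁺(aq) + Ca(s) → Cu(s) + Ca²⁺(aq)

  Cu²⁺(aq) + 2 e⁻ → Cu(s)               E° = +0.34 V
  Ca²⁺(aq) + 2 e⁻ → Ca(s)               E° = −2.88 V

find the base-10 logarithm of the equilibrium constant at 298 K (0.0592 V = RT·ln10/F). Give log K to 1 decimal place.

The Cu²⁺/Cu couple is reduced (cathode); E°cell = +0.34 − (−2.88) = +3.22 V with n = 2.
At equilibrium E = 0, so log K = nE°cell / 0.0592 = (2)(+3.22) / 0.0592 = 108.8.

log K = 108.8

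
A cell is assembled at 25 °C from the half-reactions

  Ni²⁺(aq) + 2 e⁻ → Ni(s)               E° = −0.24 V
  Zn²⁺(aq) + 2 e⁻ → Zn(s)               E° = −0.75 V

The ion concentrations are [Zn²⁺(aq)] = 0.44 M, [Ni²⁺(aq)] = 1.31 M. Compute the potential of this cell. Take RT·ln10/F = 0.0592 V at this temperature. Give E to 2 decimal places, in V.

+0.52 V

Ni²⁺/Ni is reduced (cathode, E° = −0.24 V) and Zn²⁺/Zn is oxidized (anode).
The standard potential is −0.24 − (−0.75) = +0.51 V and the balanced reaction transfers n = 2 electrons.
The balanced reaction is Ni²⁺(aq) + Zn(s) → Ni(s) + Zn²⁺(aq), so Q = [Zn²⁺(aq)] / [Ni²⁺(aq)] = 0.336 and log Q = −0.474.
E = E° − (0.0592/n)·log Q = +0.51 − (0.0592/2)(−0.474) = +0.52 V.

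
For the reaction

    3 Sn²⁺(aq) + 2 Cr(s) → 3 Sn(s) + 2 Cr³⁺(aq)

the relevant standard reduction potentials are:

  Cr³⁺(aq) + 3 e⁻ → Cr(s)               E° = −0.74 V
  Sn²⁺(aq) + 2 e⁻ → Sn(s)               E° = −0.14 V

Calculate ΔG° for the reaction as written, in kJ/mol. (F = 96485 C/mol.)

In the reaction as written Sn²⁺(aq) is reduced, so the Sn²⁺/Sn couple is the cathode and Cr³⁺/Cr is the anode.
E°cell = −0.14 − (−0.74) = +0.60 V; balancing electrons gives n = 6.
ΔG° = −nFE°cell = −(6)(96485)(+0.60) J/mol = −347 kJ/mol.

−347 kJ/mol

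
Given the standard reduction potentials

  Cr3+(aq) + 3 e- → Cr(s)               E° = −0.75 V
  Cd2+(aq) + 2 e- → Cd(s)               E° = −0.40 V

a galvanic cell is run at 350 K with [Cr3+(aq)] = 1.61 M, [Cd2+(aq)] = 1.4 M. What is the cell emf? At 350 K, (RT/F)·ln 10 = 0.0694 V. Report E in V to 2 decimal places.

+0.35 V

Since E°(Cd²⁺/Cd) > E°(Cr³⁺/Cr), Cd²⁺/Cd serves as the cathode.
The standard potential is −0.40 − (−0.75) = +0.35 V and the balanced reaction transfers n = 6 electrons.
For the overall reaction 3 Cd2+(aq) + 2 Cr(s) → 3 Cd(s) + 2 Cr3+(aq), Q = [Cr3+(aq)]^2 / [Cd2+(aq)]^3 = 0.945, giving log Q = −0.025.
By the Nernst equation, E = +0.35 − (0.0694/6)·(−0.025) = +0.35 V.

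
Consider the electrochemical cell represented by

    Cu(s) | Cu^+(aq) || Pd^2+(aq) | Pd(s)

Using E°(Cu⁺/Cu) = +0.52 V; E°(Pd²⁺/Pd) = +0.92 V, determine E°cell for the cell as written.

+0.40 V

By convention the left-hand electrode in cell notation is the anode (oxidation) and the right-hand electrode is the cathode (reduction).
E°cell = E°(right) − E°(left) = +0.92 − (+0.52) = +0.40 V.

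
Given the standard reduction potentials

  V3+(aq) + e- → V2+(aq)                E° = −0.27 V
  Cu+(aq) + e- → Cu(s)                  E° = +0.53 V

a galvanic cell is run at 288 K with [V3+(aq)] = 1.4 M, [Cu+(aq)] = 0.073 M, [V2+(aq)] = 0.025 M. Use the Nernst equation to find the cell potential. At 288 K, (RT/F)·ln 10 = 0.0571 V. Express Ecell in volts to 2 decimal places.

+0.64 V

The Cu⁺/Cu couple has the more positive E°, so it is the cathode; V³⁺/V²⁺ is the anode.
The standard potential is +0.53 − (−0.27) = +0.80 V and the balanced reaction transfers n = 1 electron.
Balancing gives Cu+(aq) + V2+(aq) → Cu(s) + V3+(aq); hence Q = [V3+(aq)] / ([Cu+(aq)]·[V2+(aq)]) = 767 (log Q = 2.885).
E = E° − (0.0571/n)·log Q = +0.80 − (0.0571/1)(2.885) = +0.64 V.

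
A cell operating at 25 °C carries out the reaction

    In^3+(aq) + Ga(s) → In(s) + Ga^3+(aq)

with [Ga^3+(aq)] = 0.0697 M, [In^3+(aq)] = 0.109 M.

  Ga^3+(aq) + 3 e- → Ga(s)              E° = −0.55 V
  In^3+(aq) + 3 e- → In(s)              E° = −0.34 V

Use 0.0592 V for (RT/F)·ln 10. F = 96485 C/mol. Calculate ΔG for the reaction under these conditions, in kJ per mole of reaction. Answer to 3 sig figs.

−61.9 kJ/mol

E°cell = −0.34 − (−0.55) = +0.21 V; the balanced reaction transfers n = 3 electrons.
Q = [Ga^3+(aq)] / [In^3+(aq)] = 0.639, so log Q = −0.194 and E = +0.21 − (0.0592/3)(−0.194) = +0.2138 V.
Finally ΔG = −nFE = −(3)(96485 C/mol)(+0.2138 V) = −61.9 kJ/mol.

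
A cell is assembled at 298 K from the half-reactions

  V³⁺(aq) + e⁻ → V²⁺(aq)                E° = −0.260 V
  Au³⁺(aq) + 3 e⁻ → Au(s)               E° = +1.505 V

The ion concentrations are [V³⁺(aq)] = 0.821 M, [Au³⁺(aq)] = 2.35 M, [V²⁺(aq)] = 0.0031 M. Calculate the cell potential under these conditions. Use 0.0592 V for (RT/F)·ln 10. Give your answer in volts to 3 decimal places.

Au³⁺/Au is reduced (cathode, E° = +1.505 V) and V³⁺/V²⁺ is oxidized (anode).
The standard potential is +1.505 − (−0.260) = +1.765 V and the balanced reaction transfers n = 3 electrons.
The balanced reaction is Au³⁺(aq) + 3 V²⁺(aq) → Au(s) + 3 V³⁺(aq), so Q = [V³⁺(aq)]^3 / ([Au³⁺(aq)]·[V²⁺(aq)]^3) = 7.9×10^6 and log Q = 6.898.
Applying E = E° − (RT ln10/nF)·log Q gives +1.765 − (0.0592/3)(6.898) = +1.629 V.

+1.629 V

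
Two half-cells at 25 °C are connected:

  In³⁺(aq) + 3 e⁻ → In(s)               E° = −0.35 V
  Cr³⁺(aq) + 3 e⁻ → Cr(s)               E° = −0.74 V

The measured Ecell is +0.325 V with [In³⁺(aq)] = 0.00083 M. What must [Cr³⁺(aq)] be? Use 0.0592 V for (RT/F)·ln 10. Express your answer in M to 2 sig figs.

1.6 M

In³⁺/In is the cathode (higher E°); E°cell = −0.35 − (−0.74) = +0.39 V with n = 3.
Rearranging E = E° − (0.0592/n)·log Q gives log Q = 3(+0.39 − (+0.325))/0.0592 = 3.294.
Balancing electrons gives In³⁺(aq) + Cr(s) → In(s) + Cr³⁺(aq); thus Q = [Cr³⁺(aq)] / [In³⁺(aq)].
Substituting the known concentrations and solving, log [Cr³⁺(aq)] = 0.213 and [Cr³⁺(aq)] = 1.6 M.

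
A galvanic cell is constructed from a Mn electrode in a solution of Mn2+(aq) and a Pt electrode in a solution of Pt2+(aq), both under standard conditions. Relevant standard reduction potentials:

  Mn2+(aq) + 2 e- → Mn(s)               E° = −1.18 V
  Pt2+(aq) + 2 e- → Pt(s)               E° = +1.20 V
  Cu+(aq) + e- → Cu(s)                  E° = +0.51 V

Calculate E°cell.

Of the two couples in this cell, the one with the more positive reduction potential is reduced at the cathode: here that is Pt²⁺/Pt (+1.20 V); Mn²⁺/Mn (−1.18 V) is the anode.
E°cell = E°(cathode) − E°(anode) = +1.20 − (−1.18) = +2.38 V.

+2.38 V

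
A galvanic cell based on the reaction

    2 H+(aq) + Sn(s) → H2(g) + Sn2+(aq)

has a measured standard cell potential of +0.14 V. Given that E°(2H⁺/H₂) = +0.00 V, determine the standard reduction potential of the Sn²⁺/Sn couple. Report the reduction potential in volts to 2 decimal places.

In the reaction as written the 2H⁺/H₂ couple is reduced (cathode) and Sn²⁺/Sn is oxidized (anode), so E°cell = E°(2H⁺/H₂) − E°(Sn²⁺/Sn).
E°(Sn²⁺/Sn) = E°(cathode) − E°cell = +0.00 − (+0.14) = −0.14 V.

−0.14 V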